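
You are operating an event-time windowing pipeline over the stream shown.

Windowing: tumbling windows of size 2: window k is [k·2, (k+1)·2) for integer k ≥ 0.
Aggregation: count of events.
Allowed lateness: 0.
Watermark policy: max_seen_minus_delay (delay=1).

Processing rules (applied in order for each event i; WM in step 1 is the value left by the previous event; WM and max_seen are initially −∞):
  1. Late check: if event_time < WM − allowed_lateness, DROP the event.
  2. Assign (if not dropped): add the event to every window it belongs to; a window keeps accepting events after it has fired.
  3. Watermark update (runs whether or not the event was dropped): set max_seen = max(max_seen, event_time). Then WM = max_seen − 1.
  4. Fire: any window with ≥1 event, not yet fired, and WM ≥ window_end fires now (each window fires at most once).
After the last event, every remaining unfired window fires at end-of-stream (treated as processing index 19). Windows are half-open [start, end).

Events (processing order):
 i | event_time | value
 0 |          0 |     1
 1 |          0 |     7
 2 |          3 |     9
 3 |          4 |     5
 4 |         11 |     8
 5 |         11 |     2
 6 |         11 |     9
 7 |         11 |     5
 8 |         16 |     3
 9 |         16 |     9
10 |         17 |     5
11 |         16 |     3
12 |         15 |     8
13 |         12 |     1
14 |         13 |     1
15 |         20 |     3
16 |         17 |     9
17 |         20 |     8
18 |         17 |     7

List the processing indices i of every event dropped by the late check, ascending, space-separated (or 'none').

12 13 14 16 18

i=0 t=0 v=1: → [0,2); WM=-1
i=1 t=0 v=7: → [0,2); WM=-1
i=2 t=3 v=9: → [2,4); WM=2; [0,2) fires=2
i=3 t=4 v=5: → [4,6); WM=3
i=4 t=11 v=8: → [10,12); WM=10; [2,4) fires=1 [4,6) fires=1
i=5 t=11 v=2: → [10,12); WM=10
i=6 t=11 v=9: → [10,12); WM=10
i=7 t=11 v=5: → [10,12); WM=10
i=8 t=16 v=3: → [16,18); WM=15; [10,12) fires=4
i=9 t=16 v=9: → [16,18); WM=15
i=10 t=17 v=5: → [16,18); WM=16
i=11 t=16 v=3: → [16,18); WM=16
i=12 t=15 v=8: DROP (t<16-0); WM=16
i=13 t=12 v=1: DROP (t<16-0); WM=16
i=14 t=13 v=1: DROP (t<16-0); WM=16
i=15 t=20 v=3: → [20,22); WM=19; [16,18) fires=4
i=16 t=17 v=9: DROP (t<19-0); WM=19
i=17 t=20 v=8: → [20,22); WM=19
i=18 t=17 v=7: DROP (t<19-0); WM=19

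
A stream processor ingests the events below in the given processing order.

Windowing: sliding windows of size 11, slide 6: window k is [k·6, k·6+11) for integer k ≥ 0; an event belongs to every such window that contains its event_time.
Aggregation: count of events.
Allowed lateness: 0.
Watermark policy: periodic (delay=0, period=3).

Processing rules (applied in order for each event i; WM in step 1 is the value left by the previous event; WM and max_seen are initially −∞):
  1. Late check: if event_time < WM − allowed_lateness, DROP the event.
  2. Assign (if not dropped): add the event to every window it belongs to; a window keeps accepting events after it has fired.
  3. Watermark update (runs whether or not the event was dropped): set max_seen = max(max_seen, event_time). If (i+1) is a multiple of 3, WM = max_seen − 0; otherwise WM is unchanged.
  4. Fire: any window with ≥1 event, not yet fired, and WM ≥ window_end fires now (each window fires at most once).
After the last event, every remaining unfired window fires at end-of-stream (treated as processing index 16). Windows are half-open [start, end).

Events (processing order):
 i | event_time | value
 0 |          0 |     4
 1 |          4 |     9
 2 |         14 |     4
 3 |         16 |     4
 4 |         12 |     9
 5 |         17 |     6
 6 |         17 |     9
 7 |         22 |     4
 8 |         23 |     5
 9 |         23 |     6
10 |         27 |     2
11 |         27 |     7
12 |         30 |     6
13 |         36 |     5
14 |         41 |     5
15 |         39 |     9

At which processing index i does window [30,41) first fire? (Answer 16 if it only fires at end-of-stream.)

14

i=0 t=0 v=4: → [0,11); WM=−∞
i=1 t=4 v=9: → [0,11); WM=−∞
i=2 t=14 v=4: → [12,23),[6,17); WM=14; [0,11) fires=2
i=3 t=16 v=4: → [12,23),[6,17); WM=14
i=4 t=12 v=9: DROP (t<14-0); WM=14
i=5 t=17 v=6: → [12,23); WM=17; [6,17) fires=2
i=6 t=17 v=9: → [12,23); WM=17
i=7 t=22 v=4: → [18,29),[12,23); WM=17
i=8 t=23 v=5: → [18,29); WM=23; [12,23) fires=5
i=9 t=23 v=6: → [18,29); WM=23
i=10 t=27 v=2: → [24,35),[18,29); WM=23
i=11 t=27 v=7: → [24,35),[18,29); WM=27
i=12 t=30 v=6: → [30,41),[24,35); WM=27
i=13 t=36 v=5: → [36,47),[30,41); WM=27
i=14 t=41 v=5: → [36,47); WM=41; [18,29) fires=5 [24,35) fires=3 [30,41) fires=2
i=15 t=39 v=9: DROP (t<41-0); WM=41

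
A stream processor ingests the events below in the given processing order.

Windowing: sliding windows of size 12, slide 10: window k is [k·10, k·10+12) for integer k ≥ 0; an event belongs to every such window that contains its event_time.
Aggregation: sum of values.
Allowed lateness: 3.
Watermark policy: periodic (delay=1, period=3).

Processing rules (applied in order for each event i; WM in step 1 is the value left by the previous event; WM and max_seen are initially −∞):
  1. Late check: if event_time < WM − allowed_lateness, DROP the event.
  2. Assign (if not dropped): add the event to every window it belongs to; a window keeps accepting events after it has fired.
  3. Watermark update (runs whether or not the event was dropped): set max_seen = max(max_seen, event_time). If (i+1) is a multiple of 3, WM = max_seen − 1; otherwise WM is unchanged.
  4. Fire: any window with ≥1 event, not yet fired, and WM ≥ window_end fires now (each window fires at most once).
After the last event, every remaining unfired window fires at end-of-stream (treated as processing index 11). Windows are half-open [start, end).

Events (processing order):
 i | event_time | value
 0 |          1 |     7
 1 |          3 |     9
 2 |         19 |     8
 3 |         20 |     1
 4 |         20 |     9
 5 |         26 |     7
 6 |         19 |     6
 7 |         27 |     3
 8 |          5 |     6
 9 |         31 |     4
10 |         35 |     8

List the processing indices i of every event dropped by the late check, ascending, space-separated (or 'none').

6 8

i=0 t=1 v=7: → [0,12); WM=−∞
i=1 t=3 v=9: → [0,12); WM=−∞
i=2 t=19 v=8: → [10,22); WM=18; [0,12) fires=16
i=3 t=20 v=1: → [20,32),[10,22); WM=18
i=4 t=20 v=9: → [20,32),[10,22); WM=18
i=5 t=26 v=7: → [20,32); WM=25; [10,22) fires=18
i=6 t=19 v=6: DROP (t<25-3); WM=25
i=7 t=27 v=3: → [20,32); WM=25
i=8 t=5 v=6: DROP (t<25-3); WM=26
i=9 t=31 v=4: → [30,42),[20,32); WM=26
i=10 t=35 v=8: → [30,42); WM=26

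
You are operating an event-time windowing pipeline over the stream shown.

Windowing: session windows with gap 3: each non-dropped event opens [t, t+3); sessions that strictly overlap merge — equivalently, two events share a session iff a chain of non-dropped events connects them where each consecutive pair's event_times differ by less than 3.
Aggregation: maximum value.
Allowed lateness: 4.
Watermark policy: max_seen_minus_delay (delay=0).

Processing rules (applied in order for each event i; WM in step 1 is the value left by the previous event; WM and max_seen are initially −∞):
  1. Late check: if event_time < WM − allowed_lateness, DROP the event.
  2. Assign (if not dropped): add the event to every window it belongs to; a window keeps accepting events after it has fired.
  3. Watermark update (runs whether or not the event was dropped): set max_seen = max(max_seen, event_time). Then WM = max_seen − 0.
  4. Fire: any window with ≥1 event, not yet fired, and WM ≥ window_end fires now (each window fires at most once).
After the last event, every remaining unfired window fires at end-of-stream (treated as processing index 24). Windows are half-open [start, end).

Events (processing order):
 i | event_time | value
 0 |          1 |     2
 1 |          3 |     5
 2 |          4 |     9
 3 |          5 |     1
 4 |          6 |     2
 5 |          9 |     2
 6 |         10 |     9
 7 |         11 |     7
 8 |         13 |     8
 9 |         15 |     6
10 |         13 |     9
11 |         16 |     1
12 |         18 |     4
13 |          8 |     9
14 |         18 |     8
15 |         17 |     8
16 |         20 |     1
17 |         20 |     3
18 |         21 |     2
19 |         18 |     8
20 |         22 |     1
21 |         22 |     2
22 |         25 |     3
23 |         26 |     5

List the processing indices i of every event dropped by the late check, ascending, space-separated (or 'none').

13

i=0 t=1 v=2: → [1,4); WM=1
i=1 t=3 v=5: → [1,6); WM=3
i=2 t=4 v=9: → [1,7); WM=4
i=3 t=5 v=1: → [1,8); WM=5
i=4 t=6 v=2: → [1,9); WM=6
i=5 t=9 v=2: → [9,12); WM=9
i=6 t=10 v=9: → [9,13); WM=10
i=7 t=11 v=7: → [9,14); WM=11
i=8 t=13 v=8: → [9,16); WM=13
i=9 t=15 v=6: → [9,18); WM=15
i=10 t=13 v=9: → [9,18); WM=15
i=11 t=16 v=1: → [9,19); WM=16
i=12 t=18 v=4: → [9,21); WM=18
i=13 t=8 v=9: DROP (t<18-4); WM=18
i=14 t=18 v=8: → [9,21); WM=18
i=15 t=17 v=8: → [9,21); WM=18
i=16 t=20 v=1: → [9,23); WM=20
i=17 t=20 v=3: → [9,23); WM=20
i=18 t=21 v=2: → [9,24); WM=21
i=19 t=18 v=8: → [9,24); WM=21
i=20 t=22 v=1: → [9,25); WM=22
i=21 t=22 v=2: → [9,25); WM=22
i=22 t=25 v=3: → [25,28); WM=25
i=23 t=26 v=5: → [25,29); WM=26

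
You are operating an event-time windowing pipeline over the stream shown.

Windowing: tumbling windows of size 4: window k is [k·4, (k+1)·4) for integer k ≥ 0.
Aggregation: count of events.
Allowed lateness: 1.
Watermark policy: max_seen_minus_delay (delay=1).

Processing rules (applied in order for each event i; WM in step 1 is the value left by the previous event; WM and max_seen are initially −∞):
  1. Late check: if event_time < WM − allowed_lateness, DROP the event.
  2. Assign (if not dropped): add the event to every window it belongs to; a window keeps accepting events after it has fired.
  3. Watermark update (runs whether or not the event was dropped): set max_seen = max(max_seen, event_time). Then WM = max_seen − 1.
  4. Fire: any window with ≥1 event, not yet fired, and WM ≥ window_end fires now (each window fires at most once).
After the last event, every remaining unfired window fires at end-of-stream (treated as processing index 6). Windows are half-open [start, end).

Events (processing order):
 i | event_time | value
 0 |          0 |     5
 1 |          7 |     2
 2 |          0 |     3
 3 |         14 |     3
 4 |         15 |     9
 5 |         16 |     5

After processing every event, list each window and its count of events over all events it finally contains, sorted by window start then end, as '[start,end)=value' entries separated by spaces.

[0,4)=1 [4,8)=1 [12,16)=2 [16,20)=1

i=0 t=0 v=5: → [0,4); WM=-1
i=1 t=7 v=2: → [4,8); WM=6; [0,4) fires=1
i=2 t=0 v=3: DROP (t<6-1); WM=6
i=3 t=14 v=3: → [12,16); WM=13; [4,8) fires=1
i=4 t=15 v=9: → [12,16); WM=14
i=5 t=16 v=5: → [16,20); WM=15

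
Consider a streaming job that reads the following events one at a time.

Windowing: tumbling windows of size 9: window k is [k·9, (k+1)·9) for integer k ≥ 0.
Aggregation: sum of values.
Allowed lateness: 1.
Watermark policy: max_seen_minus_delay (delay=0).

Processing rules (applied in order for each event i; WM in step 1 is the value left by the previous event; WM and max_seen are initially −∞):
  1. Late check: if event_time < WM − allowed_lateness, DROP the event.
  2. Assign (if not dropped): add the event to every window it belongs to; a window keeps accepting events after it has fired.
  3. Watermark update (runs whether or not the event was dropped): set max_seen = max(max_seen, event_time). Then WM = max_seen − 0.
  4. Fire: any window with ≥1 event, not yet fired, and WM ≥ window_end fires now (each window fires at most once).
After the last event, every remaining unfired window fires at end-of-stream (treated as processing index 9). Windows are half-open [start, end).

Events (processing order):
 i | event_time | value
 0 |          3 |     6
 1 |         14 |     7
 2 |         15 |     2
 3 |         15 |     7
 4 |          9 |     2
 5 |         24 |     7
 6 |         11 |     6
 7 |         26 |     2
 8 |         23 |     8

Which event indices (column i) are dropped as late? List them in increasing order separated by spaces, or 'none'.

i=0 t=3 v=6: → [0,9); WM=3
i=1 t=14 v=7: → [9,18); WM=14; [0,9) fires=6
i=2 t=15 v=2: → [9,18); WM=15
i=3 t=15 v=7: → [9,18); WM=15
i=4 t=9 v=2: DROP (t<15-1); WM=15
i=5 t=24 v=7: → [18,27); WM=24; [9,18) fires=16
i=6 t=11 v=6: DROP (t<24-1); WM=24
i=7 t=26 v=2: → [18,27); WM=26
i=8 t=23 v=8: DROP (t<26-1); WM=26

4 6 8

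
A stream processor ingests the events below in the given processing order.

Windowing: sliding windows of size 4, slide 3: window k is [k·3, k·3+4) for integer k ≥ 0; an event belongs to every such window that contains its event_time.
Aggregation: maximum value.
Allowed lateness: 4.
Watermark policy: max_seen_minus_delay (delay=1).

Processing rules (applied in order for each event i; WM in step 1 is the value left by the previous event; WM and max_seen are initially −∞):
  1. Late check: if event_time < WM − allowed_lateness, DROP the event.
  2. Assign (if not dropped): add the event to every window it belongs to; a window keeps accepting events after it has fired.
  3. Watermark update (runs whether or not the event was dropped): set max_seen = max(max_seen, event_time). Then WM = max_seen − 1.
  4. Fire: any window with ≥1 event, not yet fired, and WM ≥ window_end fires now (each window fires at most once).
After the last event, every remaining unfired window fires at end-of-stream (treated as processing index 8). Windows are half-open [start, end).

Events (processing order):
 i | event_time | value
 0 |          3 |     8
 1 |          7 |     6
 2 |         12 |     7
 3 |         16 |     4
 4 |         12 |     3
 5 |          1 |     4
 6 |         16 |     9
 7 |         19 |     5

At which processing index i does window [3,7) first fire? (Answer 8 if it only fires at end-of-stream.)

i=0 t=3 v=8: → [3,7),[0,4); WM=2
i=1 t=7 v=6: → [6,10); WM=6; [0,4) fires=8
i=2 t=12 v=7: → [12,16),[9,13); WM=11; [3,7) fires=8 [6,10) fires=6
i=3 t=16 v=4: → [15,19); WM=15; [9,13) fires=7
i=4 t=12 v=3: → [12,16),[9,13); WM=15
i=5 t=1 v=4: DROP (t<15-4); WM=15
i=6 t=16 v=9: → [15,19); WM=15
i=7 t=19 v=5: → [18,22); WM=18; [12,16) fires=7

2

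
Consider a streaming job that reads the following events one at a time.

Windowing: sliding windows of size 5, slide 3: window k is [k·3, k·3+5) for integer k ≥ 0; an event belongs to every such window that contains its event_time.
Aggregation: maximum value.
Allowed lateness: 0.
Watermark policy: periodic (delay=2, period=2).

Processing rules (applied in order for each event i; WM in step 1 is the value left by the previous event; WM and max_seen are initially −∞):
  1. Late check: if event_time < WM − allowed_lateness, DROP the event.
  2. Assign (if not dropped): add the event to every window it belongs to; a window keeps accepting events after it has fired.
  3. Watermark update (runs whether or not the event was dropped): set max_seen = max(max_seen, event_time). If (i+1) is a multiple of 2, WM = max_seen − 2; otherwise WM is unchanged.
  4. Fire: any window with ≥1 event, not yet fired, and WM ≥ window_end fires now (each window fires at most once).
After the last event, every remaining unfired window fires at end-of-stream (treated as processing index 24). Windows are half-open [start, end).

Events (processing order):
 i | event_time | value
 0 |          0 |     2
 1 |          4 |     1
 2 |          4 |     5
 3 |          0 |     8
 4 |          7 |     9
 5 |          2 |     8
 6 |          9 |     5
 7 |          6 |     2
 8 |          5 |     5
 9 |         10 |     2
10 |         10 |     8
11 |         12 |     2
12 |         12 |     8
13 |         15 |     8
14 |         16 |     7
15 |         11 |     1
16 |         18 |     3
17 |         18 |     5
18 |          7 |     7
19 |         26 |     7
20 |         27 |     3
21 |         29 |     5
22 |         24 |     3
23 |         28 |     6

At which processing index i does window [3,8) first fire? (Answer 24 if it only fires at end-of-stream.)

9

i=0 t=0 v=2: → [0,5); WM=−∞
i=1 t=4 v=1: → [3,8),[0,5); WM=2
i=2 t=4 v=5: → [3,8),[0,5); WM=2
i=3 t=0 v=8: DROP (t<2-0); WM=2
i=4 t=7 v=9: → [6,11),[3,8); WM=2
i=5 t=2 v=8: → [0,5); WM=5; [0,5) fires=8
i=6 t=9 v=5: → [9,14),[6,11); WM=5
i=7 t=6 v=2: → [6,11),[3,8); WM=7
i=8 t=5 v=5: DROP (t<7-0); WM=7
i=9 t=10 v=2: → [9,14),[6,11); WM=8; [3,8) fires=9
i=10 t=10 v=8: → [9,14),[6,11); WM=8
i=11 t=12 v=2: → [12,17),[9,14); WM=10
i=12 t=12 v=8: → [12,17),[9,14); WM=10
i=13 t=15 v=8: → [15,20),[12,17); WM=13; [6,11) fires=9
i=14 t=16 v=7: → [15,20),[12,17); WM=13
i=15 t=11 v=1: DROP (t<13-0); WM=14; [9,14) fires=8
i=16 t=18 v=3: → [18,23),[15,20); WM=14
i=17 t=18 v=5: → [18,23),[15,20); WM=16
i=18 t=7 v=7: DROP (t<16-0); WM=16
i=19 t=26 v=7: → [24,29); WM=24; [12,17) fires=8 [15,20) fires=8 [18,23) fires=5
i=20 t=27 v=3: → [27,32),[24,29); WM=24
i=21 t=29 v=5: → [27,32); WM=27
i=22 t=24 v=3: DROP (t<27-0); WM=27
i=23 t=28 v=6: → [27,32),[24,29); WM=27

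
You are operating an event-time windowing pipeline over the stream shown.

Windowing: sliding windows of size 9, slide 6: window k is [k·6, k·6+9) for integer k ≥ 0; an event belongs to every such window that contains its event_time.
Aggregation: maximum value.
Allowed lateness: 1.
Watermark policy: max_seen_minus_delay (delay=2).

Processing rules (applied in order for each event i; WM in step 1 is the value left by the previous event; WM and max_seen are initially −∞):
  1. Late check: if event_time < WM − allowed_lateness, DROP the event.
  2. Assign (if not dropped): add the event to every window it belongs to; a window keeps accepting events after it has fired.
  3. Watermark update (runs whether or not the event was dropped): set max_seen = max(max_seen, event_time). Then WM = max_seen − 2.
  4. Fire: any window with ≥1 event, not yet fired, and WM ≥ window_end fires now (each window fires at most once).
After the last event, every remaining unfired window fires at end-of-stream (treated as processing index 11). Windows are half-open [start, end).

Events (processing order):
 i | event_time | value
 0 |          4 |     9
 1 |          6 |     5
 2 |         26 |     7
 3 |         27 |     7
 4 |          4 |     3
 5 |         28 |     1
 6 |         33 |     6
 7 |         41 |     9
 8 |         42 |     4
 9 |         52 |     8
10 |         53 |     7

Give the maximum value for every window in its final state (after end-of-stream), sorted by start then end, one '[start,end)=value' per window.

[0,9)=9 [6,15)=5 [18,27)=7 [24,33)=7 [30,39)=6 [36,45)=9 [42,51)=4 [48,57)=8

i=0 t=4 v=9: → [0,9); WM=2
i=1 t=6 v=5: → [6,15),[0,9); WM=4
i=2 t=26 v=7: → [24,33),[18,27); WM=24; [0,9) fires=9 [6,15) fires=5
i=3 t=27 v=7: → [24,33); WM=25
i=4 t=4 v=3: DROP (t<25-1); WM=25
i=5 t=28 v=1: → [24,33); WM=26
i=6 t=33 v=6: → [30,39); WM=31; [18,27) fires=7
i=7 t=41 v=9: → [36,45); WM=39; [24,33) fires=7 [30,39) fires=6
i=8 t=42 v=4: → [42,51),[36,45); WM=40
i=9 t=52 v=8: → [48,57); WM=50; [36,45) fires=9
i=10 t=53 v=7: → [48,57); WM=51; [42,51) fires=4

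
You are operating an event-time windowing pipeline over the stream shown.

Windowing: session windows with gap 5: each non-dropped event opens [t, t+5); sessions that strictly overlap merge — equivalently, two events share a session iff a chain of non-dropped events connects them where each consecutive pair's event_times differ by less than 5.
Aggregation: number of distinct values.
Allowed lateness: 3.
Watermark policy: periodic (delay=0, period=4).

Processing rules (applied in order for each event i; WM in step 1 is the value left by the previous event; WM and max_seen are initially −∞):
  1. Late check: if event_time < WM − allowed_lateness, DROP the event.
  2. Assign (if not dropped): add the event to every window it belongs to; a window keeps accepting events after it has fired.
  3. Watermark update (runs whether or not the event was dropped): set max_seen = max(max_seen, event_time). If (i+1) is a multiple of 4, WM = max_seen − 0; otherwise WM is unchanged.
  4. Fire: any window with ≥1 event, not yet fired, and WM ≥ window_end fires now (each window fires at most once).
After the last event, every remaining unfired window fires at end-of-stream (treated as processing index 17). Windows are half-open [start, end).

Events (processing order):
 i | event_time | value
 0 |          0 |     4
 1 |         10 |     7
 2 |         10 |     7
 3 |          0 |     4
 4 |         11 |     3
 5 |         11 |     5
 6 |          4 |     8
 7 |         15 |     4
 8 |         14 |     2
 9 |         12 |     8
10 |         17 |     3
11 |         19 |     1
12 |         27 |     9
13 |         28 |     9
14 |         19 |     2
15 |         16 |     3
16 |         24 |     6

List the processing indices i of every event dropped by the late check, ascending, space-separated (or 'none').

i=0 t=0 v=4: → [0,5); WM=−∞
i=1 t=10 v=7: → [10,15); WM=−∞
i=2 t=10 v=7: → [10,15); WM=−∞
i=3 t=0 v=4: → [0,5); WM=10
i=4 t=11 v=3: → [10,16); WM=10
i=5 t=11 v=5: → [10,16); WM=10
i=6 t=4 v=8: DROP (t<10-3); WM=10
i=7 t=15 v=4: → [10,20); WM=15
i=8 t=14 v=2: → [10,20); WM=15
i=9 t=12 v=8: → [10,20); WM=15
i=10 t=17 v=3: → [10,22); WM=15
i=11 t=19 v=1: → [10,24); WM=19
i=12 t=27 v=9: → [27,32); WM=19
i=13 t=28 v=9: → [27,33); WM=19
i=14 t=19 v=2: → [10,24); WM=19
i=15 t=16 v=3: → [10,24); WM=28
i=16 t=24 v=6: DROP (t<28-3); WM=28

6 16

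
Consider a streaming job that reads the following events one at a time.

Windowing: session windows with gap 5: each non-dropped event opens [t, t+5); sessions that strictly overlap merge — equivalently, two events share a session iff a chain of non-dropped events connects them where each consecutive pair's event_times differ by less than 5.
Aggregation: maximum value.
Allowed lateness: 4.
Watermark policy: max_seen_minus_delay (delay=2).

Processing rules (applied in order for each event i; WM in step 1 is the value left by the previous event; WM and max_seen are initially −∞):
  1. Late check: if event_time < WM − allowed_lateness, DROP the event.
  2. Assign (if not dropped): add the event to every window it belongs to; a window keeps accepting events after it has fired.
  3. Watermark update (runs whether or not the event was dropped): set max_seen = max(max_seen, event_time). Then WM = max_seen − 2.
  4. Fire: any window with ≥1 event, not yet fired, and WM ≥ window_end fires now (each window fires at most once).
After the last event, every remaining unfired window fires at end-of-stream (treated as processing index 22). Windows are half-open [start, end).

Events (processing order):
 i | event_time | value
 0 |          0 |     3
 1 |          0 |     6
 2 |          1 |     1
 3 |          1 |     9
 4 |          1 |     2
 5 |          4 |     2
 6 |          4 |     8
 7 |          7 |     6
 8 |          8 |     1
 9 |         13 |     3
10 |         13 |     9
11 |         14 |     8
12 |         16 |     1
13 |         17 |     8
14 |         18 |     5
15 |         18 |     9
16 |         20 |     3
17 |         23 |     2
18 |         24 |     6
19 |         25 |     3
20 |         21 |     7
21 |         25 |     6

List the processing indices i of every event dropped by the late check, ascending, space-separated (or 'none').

none

i=0 t=0 v=3: → [0,5); WM=-2
i=1 t=0 v=6: → [0,5); WM=-2
i=2 t=1 v=1: → [0,6); WM=-1
i=3 t=1 v=9: → [0,6); WM=-1
i=4 t=1 v=2: → [0,6); WM=-1
i=5 t=4 v=2: → [0,9); WM=2
i=6 t=4 v=8: → [0,9); WM=2
i=7 t=7 v=6: → [0,12); WM=5
i=8 t=8 v=1: → [0,13); WM=6
i=9 t=13 v=3: → [13,18); WM=11
i=10 t=13 v=9: → [13,18); WM=11
i=11 t=14 v=8: → [13,19); WM=12
i=12 t=16 v=1: → [13,21); WM=14
i=13 t=17 v=8: → [13,22); WM=15
i=14 t=18 v=5: → [13,23); WM=16
i=15 t=18 v=9: → [13,23); WM=16
i=16 t=20 v=3: → [13,25); WM=18
i=17 t=23 v=2: → [13,28); WM=21
i=18 t=24 v=6: → [13,29); WM=22
i=19 t=25 v=3: → [13,30); WM=23
i=20 t=21 v=7: → [13,30); WM=23
i=21 t=25 v=6: → [13,30); WM=23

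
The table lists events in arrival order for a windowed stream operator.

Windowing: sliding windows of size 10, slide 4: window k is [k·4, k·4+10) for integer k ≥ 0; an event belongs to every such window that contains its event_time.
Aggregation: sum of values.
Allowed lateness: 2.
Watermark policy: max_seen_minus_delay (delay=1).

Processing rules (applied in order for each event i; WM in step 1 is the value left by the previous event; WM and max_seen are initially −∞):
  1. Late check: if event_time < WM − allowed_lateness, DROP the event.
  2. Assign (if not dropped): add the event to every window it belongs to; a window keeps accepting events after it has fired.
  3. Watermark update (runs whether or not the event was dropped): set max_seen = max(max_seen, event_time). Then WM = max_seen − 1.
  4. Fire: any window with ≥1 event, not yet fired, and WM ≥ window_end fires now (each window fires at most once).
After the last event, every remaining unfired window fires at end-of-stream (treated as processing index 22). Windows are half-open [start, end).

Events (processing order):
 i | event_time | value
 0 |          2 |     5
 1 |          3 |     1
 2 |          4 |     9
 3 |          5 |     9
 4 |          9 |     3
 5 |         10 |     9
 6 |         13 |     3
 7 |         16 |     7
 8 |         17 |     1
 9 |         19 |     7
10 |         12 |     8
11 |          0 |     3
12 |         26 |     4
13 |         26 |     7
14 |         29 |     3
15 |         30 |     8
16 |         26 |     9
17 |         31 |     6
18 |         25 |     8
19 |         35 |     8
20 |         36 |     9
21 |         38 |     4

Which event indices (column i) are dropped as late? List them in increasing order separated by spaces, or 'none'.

10 11 16 18

i=0 t=2 v=5: → [0,10); WM=1
i=1 t=3 v=1: → [0,10); WM=2
i=2 t=4 v=9: → [4,14),[0,10); WM=3
i=3 t=5 v=9: → [4,14),[0,10); WM=4
i=4 t=9 v=3: → [8,18),[4,14),[0,10); WM=8
i=5 t=10 v=9: → [8,18),[4,14); WM=9
i=6 t=13 v=3: → [12,22),[8,18),[4,14); WM=12; [0,10) fires=27
i=7 t=16 v=7: → [16,26),[12,22),[8,18); WM=15; [4,14) fires=33
i=8 t=17 v=1: → [16,26),[12,22),[8,18); WM=16
i=9 t=19 v=7: → [16,26),[12,22); WM=18; [8,18) fires=23
i=10 t=12 v=8: DROP (t<18-2); WM=18
i=11 t=0 v=3: DROP (t<18-2); WM=18
i=12 t=26 v=4: → [24,34),[20,30); WM=25; [12,22) fires=18
i=13 t=26 v=7: → [24,34),[20,30); WM=25
i=14 t=29 v=3: → [28,38),[24,34),[20,30); WM=28; [16,26) fires=15
i=15 t=30 v=8: → [28,38),[24,34); WM=29
i=16 t=26 v=9: DROP (t<29-2); WM=29
i=17 t=31 v=6: → [28,38),[24,34); WM=30; [20,30) fires=14
i=18 t=25 v=8: DROP (t<30-2); WM=30
i=19 t=35 v=8: → [32,42),[28,38); WM=34; [24,34) fires=28
i=20 t=36 v=9: → [36,46),[32,42),[28,38); WM=35
i=21 t=38 v=4: → [36,46),[32,42); WM=37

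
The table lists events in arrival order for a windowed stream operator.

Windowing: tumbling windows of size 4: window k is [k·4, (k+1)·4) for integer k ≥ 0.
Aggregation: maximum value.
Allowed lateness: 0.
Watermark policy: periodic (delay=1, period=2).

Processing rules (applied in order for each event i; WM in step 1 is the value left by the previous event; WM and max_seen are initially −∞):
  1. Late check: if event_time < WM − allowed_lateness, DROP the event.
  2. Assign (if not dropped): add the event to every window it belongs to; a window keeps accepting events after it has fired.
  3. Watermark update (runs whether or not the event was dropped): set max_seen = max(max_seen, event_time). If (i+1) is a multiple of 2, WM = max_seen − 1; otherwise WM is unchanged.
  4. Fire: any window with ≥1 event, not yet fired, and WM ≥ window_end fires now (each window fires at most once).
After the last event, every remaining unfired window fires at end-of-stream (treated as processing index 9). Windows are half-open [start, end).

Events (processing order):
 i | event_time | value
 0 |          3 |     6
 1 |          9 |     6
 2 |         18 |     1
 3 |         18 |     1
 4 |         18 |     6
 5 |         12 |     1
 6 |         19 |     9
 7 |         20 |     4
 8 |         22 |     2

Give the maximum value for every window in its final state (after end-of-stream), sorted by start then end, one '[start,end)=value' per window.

[0,4)=6 [8,12)=6 [16,20)=9 [20,24)=4

i=0 t=3 v=6: → [0,4); WM=−∞
i=1 t=9 v=6: → [8,12); WM=8; [0,4) fires=6
i=2 t=18 v=1: → [16,20); WM=8
i=3 t=18 v=1: → [16,20); WM=17; [8,12) fires=6
i=4 t=18 v=6: → [16,20); WM=17
i=5 t=12 v=1: DROP (t<17-0); WM=17
i=6 t=19 v=9: → [16,20); WM=17
i=7 t=20 v=4: → [20,24); WM=19
i=8 t=22 v=2: → [20,24); WM=19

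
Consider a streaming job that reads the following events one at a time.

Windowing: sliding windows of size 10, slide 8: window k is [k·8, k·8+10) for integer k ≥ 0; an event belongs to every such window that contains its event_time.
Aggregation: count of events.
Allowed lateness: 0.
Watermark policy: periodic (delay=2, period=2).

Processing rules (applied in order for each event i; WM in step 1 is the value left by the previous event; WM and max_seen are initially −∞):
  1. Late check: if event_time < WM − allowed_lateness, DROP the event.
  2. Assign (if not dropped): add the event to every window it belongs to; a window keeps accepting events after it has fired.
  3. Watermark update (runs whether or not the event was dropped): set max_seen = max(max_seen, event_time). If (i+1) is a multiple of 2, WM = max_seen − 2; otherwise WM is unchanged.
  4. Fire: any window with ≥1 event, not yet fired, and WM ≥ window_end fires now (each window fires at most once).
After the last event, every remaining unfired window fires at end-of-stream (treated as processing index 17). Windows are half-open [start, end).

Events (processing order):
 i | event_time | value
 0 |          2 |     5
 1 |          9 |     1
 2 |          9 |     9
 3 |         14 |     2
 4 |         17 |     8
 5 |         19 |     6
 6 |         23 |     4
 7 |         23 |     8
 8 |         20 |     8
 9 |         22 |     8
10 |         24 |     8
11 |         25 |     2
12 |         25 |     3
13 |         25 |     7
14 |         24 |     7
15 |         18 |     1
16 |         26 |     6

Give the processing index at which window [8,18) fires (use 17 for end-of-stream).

7

i=0 t=2 v=5: → [0,10); WM=−∞
i=1 t=9 v=1: → [8,18),[0,10); WM=7
i=2 t=9 v=9: → [8,18),[0,10); WM=7
i=3 t=14 v=2: → [8,18); WM=12; [0,10) fires=3
i=4 t=17 v=8: → [16,26),[8,18); WM=12
i=5 t=19 v=6: → [16,26); WM=17
i=6 t=23 v=4: → [16,26); WM=17
i=7 t=23 v=8: → [16,26); WM=21; [8,18) fires=4
i=8 t=20 v=8: DROP (t<21-0); WM=21
i=9 t=22 v=8: → [16,26); WM=21
i=10 t=24 v=8: → [24,34),[16,26); WM=21
i=11 t=25 v=2: → [24,34),[16,26); WM=23
i=12 t=25 v=3: → [24,34),[16,26); WM=23
i=13 t=25 v=7: → [24,34),[16,26); WM=23
i=14 t=24 v=7: → [24,34),[16,26); WM=23
i=15 t=18 v=1: DROP (t<23-0); WM=23
i=16 t=26 v=6: → [24,34); WM=23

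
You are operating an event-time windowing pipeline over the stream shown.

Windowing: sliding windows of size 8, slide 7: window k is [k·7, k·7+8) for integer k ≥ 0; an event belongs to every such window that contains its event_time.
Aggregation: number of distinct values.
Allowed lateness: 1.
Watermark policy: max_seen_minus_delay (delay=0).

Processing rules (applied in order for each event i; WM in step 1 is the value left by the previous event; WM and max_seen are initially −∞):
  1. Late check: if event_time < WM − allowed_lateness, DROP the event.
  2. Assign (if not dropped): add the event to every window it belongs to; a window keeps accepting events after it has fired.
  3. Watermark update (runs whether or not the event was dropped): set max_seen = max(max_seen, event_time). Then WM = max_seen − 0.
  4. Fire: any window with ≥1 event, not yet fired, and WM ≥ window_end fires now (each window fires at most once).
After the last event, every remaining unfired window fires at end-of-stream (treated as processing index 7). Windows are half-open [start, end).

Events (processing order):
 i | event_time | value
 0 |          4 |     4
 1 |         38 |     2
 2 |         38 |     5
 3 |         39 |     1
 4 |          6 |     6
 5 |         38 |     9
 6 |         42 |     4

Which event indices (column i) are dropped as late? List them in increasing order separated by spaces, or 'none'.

4

i=0 t=4 v=4: → [0,8); WM=4
i=1 t=38 v=2: → [35,43); WM=38; [0,8) fires=1
i=2 t=38 v=5: → [35,43); WM=38
i=3 t=39 v=1: → [35,43); WM=39
i=4 t=6 v=6: DROP (t<39-1); WM=39
i=5 t=38 v=9: → [35,43); WM=39
i=6 t=42 v=4: → [42,50),[35,43); WM=42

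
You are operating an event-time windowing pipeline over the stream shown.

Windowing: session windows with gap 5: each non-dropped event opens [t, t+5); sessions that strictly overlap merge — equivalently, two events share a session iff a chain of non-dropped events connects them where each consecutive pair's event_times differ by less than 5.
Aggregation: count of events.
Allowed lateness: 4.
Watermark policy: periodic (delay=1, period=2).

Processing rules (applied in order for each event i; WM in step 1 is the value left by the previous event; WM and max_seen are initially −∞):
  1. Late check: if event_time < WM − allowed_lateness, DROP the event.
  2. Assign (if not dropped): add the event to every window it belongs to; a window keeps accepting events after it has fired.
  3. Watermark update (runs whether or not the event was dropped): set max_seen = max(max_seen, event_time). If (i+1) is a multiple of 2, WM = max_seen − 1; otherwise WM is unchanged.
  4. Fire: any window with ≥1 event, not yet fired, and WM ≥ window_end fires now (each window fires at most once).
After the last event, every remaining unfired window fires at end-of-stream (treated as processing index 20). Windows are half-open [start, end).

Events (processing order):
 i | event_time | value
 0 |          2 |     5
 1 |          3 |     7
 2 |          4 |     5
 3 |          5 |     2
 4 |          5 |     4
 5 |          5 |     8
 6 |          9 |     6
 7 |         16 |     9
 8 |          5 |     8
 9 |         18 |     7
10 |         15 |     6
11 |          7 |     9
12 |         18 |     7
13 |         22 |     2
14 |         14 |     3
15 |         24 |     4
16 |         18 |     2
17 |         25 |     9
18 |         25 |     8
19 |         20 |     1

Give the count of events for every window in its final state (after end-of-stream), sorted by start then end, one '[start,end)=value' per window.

i=0 t=2 v=5: → [2,7); WM=−∞
i=1 t=3 v=7: → [2,8); WM=2
i=2 t=4 v=5: → [2,9); WM=2
i=3 t=5 v=2: → [2,10); WM=4
i=4 t=5 v=4: → [2,10); WM=4
i=5 t=5 v=8: → [2,10); WM=4
i=6 t=9 v=6: → [2,14); WM=4
i=7 t=16 v=9: → [16,21); WM=15
i=8 t=5 v=8: DROP (t<15-4); WM=15
i=9 t=18 v=7: → [16,23); WM=17
i=10 t=15 v=6: → [15,23); WM=17
i=11 t=7 v=9: DROP (t<17-4); WM=17
i=12 t=18 v=7: → [15,23); WM=17
i=13 t=22 v=2: → [15,27); WM=21
i=14 t=14 v=3: DROP (t<21-4); WM=21
i=15 t=24 v=4: → [15,29); WM=23
i=16 t=18 v=2: DROP (t<23-4); WM=23
i=17 t=25 v=9: → [15,30); WM=24
i=18 t=25 v=8: → [15,30); WM=24
i=19 t=20 v=1: → [15,30); WM=24

[2,14)=7 [15,30)=9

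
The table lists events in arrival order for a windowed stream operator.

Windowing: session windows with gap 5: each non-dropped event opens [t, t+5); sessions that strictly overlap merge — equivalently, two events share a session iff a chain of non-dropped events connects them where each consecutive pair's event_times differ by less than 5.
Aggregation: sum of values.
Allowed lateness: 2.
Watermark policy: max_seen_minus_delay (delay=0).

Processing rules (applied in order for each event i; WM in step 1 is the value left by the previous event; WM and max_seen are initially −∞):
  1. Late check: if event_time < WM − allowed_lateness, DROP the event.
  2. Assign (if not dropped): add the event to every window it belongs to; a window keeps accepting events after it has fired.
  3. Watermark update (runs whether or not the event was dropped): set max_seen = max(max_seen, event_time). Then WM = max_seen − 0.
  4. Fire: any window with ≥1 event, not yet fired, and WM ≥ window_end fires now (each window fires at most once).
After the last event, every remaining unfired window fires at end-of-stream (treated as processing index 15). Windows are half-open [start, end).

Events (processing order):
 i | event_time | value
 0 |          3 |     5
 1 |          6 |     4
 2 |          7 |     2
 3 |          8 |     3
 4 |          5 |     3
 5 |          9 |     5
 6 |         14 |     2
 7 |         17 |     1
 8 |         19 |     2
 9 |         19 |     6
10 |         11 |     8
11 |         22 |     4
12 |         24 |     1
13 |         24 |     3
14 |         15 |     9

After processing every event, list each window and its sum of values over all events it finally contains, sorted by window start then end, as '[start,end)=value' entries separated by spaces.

i=0 t=3 v=5: → [3,8); WM=3
i=1 t=6 v=4: → [3,11); WM=6
i=2 t=7 v=2: → [3,12); WM=7
i=3 t=8 v=3: → [3,13); WM=8
i=4 t=5 v=3: DROP (t<8-2); WM=8
i=5 t=9 v=5: → [3,14); WM=9
i=6 t=14 v=2: → [14,19); WM=14
i=7 t=17 v=1: → [14,22); WM=17
i=8 t=19 v=2: → [14,24); WM=19
i=9 t=19 v=6: → [14,24); WM=19
i=10 t=11 v=8: DROP (t<19-2); WM=19
i=11 t=22 v=4: → [14,27); WM=22
i=12 t=24 v=1: → [14,29); WM=24
i=13 t=24 v=3: → [14,29); WM=24
i=14 t=15 v=9: DROP (t<24-2); WM=24

[3,14)=19 [14,29)=19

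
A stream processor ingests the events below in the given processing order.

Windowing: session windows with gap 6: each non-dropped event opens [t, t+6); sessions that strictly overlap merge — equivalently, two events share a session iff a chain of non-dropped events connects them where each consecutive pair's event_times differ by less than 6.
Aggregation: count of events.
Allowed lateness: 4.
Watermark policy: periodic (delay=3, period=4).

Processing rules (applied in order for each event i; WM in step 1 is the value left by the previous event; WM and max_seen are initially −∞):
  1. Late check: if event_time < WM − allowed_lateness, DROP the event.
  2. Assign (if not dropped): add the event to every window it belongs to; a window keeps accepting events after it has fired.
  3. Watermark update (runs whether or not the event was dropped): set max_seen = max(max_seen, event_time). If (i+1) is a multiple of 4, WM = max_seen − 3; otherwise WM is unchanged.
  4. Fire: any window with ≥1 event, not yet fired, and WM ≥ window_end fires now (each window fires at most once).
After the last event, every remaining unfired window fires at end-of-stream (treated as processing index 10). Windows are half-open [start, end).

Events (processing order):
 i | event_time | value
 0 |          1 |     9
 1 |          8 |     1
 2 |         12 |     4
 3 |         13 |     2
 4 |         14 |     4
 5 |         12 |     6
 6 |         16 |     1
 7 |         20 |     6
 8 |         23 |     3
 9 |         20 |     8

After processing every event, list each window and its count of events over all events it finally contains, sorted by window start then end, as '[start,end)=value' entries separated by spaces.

[1,7)=1 [8,29)=9

i=0 t=1 v=9: → [1,7); WM=−∞
i=1 t=8 v=1: → [8,14); WM=−∞
i=2 t=12 v=4: → [8,18); WM=−∞
i=3 t=13 v=2: → [8,19); WM=10
i=4 t=14 v=4: → [8,20); WM=10
i=5 t=12 v=6: → [8,20); WM=10
i=6 t=16 v=1: → [8,22); WM=10
i=7 t=20 v=6: → [8,26); WM=17
i=8 t=23 v=3: → [8,29); WM=17
i=9 t=20 v=8: → [8,29); WM=17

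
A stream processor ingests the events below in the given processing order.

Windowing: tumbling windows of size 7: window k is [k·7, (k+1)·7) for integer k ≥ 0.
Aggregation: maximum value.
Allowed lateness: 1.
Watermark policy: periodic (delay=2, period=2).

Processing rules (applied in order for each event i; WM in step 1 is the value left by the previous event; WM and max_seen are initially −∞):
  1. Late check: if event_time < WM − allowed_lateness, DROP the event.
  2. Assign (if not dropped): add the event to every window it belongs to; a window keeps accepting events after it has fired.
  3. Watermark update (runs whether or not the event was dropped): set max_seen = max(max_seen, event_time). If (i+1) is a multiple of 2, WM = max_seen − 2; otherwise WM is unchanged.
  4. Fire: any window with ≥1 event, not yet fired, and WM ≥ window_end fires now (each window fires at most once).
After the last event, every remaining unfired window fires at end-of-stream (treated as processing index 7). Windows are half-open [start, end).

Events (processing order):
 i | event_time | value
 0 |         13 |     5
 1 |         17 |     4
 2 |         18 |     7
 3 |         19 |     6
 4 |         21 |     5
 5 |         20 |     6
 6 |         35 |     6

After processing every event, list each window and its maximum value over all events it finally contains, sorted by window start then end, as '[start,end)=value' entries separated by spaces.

[7,14)=5 [14,21)=7 [21,28)=5 [35,42)=6

i=0 t=13 v=5: → [7,14); WM=−∞
i=1 t=17 v=4: → [14,21); WM=15; [7,14) fires=5
i=2 t=18 v=7: → [14,21); WM=15
i=3 t=19 v=6: → [14,21); WM=17
i=4 t=21 v=5: → [21,28); WM=17
i=5 t=20 v=6: → [14,21); WM=19
i=6 t=35 v=6: → [35,42); WM=19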